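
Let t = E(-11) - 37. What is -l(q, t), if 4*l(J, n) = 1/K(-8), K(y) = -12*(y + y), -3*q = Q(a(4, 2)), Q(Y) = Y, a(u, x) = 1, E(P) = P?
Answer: -1/768 ≈ -0.0013021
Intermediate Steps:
q = -⅓ (q = -⅓*1 = -⅓ ≈ -0.33333)
K(y) = -24*y
t = -48 (t = -11 - 37 = -48)
l(J, n) = 1/768 (l(J, n) = 1/(4*((-24*(-8)))) = (¼)/192 = (¼)*(1/192) = 1/768)
-l(q, t) = -1*1/768 = -1/768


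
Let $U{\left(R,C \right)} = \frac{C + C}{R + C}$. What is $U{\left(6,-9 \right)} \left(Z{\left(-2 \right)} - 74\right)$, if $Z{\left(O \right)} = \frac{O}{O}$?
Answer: $-438$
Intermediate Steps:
$Z{\left(O \right)} = 1$
$U{\left(R,C \right)} = \frac{2 C}{C + R}$
$U{\left(6,-9 \right)} \left(Z{\left(-2 \right)} - 74\right) = 2 \left(-9\right) \frac{1}{-9 + 6} \left(1 - 74\right) = 2 \left(-9\right) \frac{1}{-3} \left(1 - 74\right) = 2 \left(-9\right) \left(- \frac{1}{3}\right) \left(1 - 74\right) = 6 \left(-73\right) = -438$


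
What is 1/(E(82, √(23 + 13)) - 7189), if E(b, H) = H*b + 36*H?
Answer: -1/6481 ≈ -0.00015430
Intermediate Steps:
E(b, H) = 36*H + H*b
1/(E(82, √(23 + 13)) - 7189) = 1/(√(23 + 13)*(36 + 82) - 7189) = 1/(√36*118 - 7189) = 1/(6*118 - 7189) = 1/(708 - 7189) = 1/(-6481) = -1/6481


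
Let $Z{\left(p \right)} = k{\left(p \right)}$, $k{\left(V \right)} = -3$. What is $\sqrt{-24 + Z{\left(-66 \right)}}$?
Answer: $3 i \sqrt{3} \approx 5.1962 i$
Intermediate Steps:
$Z{\left(p \right)} = -3$
$\sqrt{-24 + Z{\left(-66 \right)}} = \sqrt{-24 - 3} = \sqrt{-27} = 3 i \sqrt{3}$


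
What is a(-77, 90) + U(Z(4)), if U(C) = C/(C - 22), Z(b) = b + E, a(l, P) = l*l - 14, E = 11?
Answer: 41390/7 ≈ 5912.9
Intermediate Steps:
a(l, P) = -14 + l² (a(l, P) = l² - 14 = -14 + l²)
Z(b) = 11 + b (Z(b) = b + 11 = 11 + b)
U(C) = C/(-22 + C)
a(-77, 90) + U(Z(4)) = (-14 + (-77)²) + (11 + 4)/(-22 + (11 + 4)) = (-14 + 5929) + 15/(-22 + 15) = 5915 + 15/(-7) = 5915 + 15*(-⅐) = 5915 - 15/7 = 41390/7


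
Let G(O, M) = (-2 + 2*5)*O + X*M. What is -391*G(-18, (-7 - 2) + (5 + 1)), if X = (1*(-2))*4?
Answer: 46920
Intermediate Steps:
X = -8 (X = -2*4 = -8)
G(O, M) = -8*M + 8*O (G(O, M) = (-2 + 2*5)*O - 8*M = (-2 + 10)*O - 8*M = 8*O - 8*M = -8*M + 8*O)
-391*G(-18, (-7 - 2) + (5 + 1)) = -391*(-8*((-7 - 2) + (5 + 1)) + 8*(-18)) = -391*(-8*(-9 + 6) - 144) = -391*(-8*(-3) - 144) = -391*(24 - 144) = -391*(-120) = 46920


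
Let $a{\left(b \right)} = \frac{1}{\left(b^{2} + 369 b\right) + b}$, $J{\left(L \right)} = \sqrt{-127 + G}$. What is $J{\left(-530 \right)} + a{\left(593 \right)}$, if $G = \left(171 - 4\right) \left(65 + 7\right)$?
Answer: $\frac{1}{571059} + \sqrt{11897} \approx 109.07$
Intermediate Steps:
$G = 12024$ ($G = 167 \cdot 72 = 12024$)
$J{\left(L \right)} = \sqrt{11897}$ ($J{\left(L \right)} = \sqrt{-127 + 12024} = \sqrt{11897}$)
$a{\left(b \right)} = \frac{1}{b^{2} + 370 b}$
$J{\left(-530 \right)} + a{\left(593 \right)} = \sqrt{11897} + \frac{1}{593 \left(370 + 593\right)} = \sqrt{11897} + \frac{1}{593 \cdot 963} = \sqrt{11897} + \frac{1}{593} \cdot \frac{1}{963} = \sqrt{11897} + \frac{1}{571059} = \frac{1}{571059} + \sqrt{11897}$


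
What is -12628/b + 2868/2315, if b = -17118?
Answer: 39164122/19814085 ≈ 1.9766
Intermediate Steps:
-12628/b + 2868/2315 = -12628/(-17118) + 2868/2315 = -12628*(-1/17118) + 2868*(1/2315) = 6314/8559 + 2868/2315 = 39164122/19814085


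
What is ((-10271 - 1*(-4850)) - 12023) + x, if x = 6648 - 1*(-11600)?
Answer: 804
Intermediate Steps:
x = 18248 (x = 6648 + 11600 = 18248)
((-10271 - 1*(-4850)) - 12023) + x = ((-10271 - 1*(-4850)) - 12023) + 18248 = ((-10271 + 4850) - 12023) + 18248 = (-5421 - 12023) + 18248 = -17444 + 18248 = 804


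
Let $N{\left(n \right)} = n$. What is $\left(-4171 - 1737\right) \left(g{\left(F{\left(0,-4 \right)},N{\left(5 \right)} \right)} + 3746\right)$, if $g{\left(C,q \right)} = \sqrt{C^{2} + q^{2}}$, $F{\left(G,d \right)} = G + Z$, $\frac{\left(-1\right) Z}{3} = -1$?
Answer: $-22131368 - 5908 \sqrt{34} \approx -2.2166 \cdot 10^{7}$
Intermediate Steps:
$Z = 3$ ($Z = \left(-3\right) \left(-1\right) = 3$)
$F{\left(G,d \right)} = 3 + G$ ($F{\left(G,d \right)} = G + 3 = 3 + G$)
$\left(-4171 - 1737\right) \left(g{\left(F{\left(0,-4 \right)},N{\left(5 \right)} \right)} + 3746\right) = \left(-4171 - 1737\right) \left(\sqrt{\left(3 + 0\right)^{2} + 5^{2}} + 3746\right) = - 5908 \left(\sqrt{3^{2} + 25} + 3746\right) = - 5908 \left(\sqrt{9 + 25} + 3746\right) = - 5908 \left(\sqrt{34} + 3746\right) = - 5908 \left(3746 + \sqrt{34}\right) = -22131368 - 5908 \sqrt{34}$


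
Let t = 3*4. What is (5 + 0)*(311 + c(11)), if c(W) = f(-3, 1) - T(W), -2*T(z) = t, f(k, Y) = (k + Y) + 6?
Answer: 1605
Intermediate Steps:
t = 12
f(k, Y) = 6 + Y + k (f(k, Y) = (Y + k) + 6 = 6 + Y + k)
T(z) = -6 (T(z) = -½*12 = -6)
c(W) = 10 (c(W) = (6 + 1 - 3) - 1*(-6) = 4 + 6 = 10)
(5 + 0)*(311 + c(11)) = (5 + 0)*(311 + 10) = 5*321 = 1605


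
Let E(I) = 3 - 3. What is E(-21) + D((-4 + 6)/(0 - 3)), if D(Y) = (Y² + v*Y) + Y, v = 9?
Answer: -56/9 ≈ -6.2222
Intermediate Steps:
E(I) = 0
D(Y) = Y² + 10*Y (D(Y) = (Y² + 9*Y) + Y = Y² + 10*Y)
E(-21) + D((-4 + 6)/(0 - 3)) = 0 + ((-4 + 6)/(0 - 3))*(10 + (-4 + 6)/(0 - 3)) = 0 + (2/(-3))*(10 + 2/(-3)) = 0 + (2*(-⅓))*(10 + 2*(-⅓)) = 0 - 2*(10 - ⅔)/3 = 0 - ⅔*28/3 = 0 - 56/9 = -56/9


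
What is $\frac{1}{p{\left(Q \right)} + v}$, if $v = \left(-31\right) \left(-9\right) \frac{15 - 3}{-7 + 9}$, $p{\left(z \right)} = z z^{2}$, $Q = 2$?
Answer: $\frac{1}{1682} \approx 0.00059453$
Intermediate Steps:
$p{\left(z \right)} = z^{3}$
$v = 1674$ ($v = 279 \cdot \frac{12}{2} = 279 \cdot 12 \cdot \frac{1}{2} = 279 \cdot 6 = 1674$)
$\frac{1}{p{\left(Q \right)} + v} = \frac{1}{2^{3} + 1674} = \frac{1}{8 + 1674} = \frac{1}{1682}$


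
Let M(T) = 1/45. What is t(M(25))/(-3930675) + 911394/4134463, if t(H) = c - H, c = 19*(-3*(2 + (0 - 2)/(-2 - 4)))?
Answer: 161232461388268/731305365863625 ≈ 0.22047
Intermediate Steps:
M(T) = 1/45
c = -133 (c = 19*(-3*(2 - 2/(-6))) = 19*(-3*(2 - 2*(-1/6))) = 19*(-3*(2 + 1/3)) = 19*(-3*7/3) = 19*(-7) = -133)
t(H) = -133 - H
t(M(25))/(-3930675) + 911394/4134463 = (-133 - 1*1/45)/(-3930675) + 911394/4134463 = (-133 - 1/45)*(-1/3930675) + 911394*(1/4134463) = -5986/45*(-1/3930675) + 911394/4134463 = 5986/176880375 + 911394/4134463 = 161232461388268/731305365863625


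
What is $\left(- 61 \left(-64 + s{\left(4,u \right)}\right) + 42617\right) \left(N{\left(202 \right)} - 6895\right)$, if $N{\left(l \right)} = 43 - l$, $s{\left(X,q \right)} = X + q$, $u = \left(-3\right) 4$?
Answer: $-331601486$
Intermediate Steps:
$u = -12$
$\left(- 61 \left(-64 + s{\left(4,u \right)}\right) + 42617\right) \left(N{\left(202 \right)} - 6895\right) = \left(- 61 \left(-64 + \left(4 - 12\right)\right) + 42617\right) \left(\left(43 - 202\right) - 6895\right) = \left(- 61 \left(-64 - 8\right) + 42617\right) \left(\left(43 - 202\right) - 6895\right) = \left(\left(-61\right) \left(-72\right) + 42617\right) \left(-159 - 6895\right) = \left(4392 + 42617\right) \left(-7054\right) = 47009 \left(-7054\right) = -331601486$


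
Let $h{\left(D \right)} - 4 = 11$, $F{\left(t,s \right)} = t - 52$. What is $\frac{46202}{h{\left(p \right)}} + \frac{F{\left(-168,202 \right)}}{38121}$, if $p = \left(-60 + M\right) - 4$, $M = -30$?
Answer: $\frac{587087714}{190605} \approx 3080.1$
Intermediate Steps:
$p = -94$ ($p = \left(-60 - 30\right) - 4 = -90 - 4 = -94$)
$F{\left(t,s \right)} = -52 + t$ ($F{\left(t,s \right)} = t - 52 = -52 + t$)
$h{\left(D \right)} = 15$ ($h{\left(D \right)} = 4 + 11 = 15$)
$\frac{46202}{h{\left(p \right)}} + \frac{F{\left(-168,202 \right)}}{38121} = \frac{46202}{15} + \frac{-52 - 168}{38121} = 46202 \cdot \frac{1}{15} - \frac{220}{38121} = \frac{46202}{15} - \frac{220}{38121} = \frac{587087714}{190605}$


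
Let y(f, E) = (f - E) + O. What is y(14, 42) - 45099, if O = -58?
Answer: -45185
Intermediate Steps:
y(f, E) = -58 + f - E (y(f, E) = (f - E) - 58 = -58 + f - E)
y(14, 42) - 45099 = (-58 + 14 - 1*42) - 45099 = (-58 + 14 - 42) - 45099 = -86 - 45099 = -45185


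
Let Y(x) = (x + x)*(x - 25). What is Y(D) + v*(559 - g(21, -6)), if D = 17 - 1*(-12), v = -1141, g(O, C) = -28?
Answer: -669535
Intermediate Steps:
D = 29 (D = 17 + 12 = 29)
Y(x) = 2*x*(-25 + x) (Y(x) = (2*x)*(-25 + x) = 2*x*(-25 + x))
Y(D) + v*(559 - g(21, -6)) = 2*29*(-25 + 29) - 1141*(559 - 1*(-28)) = 2*29*4 - 1141*(559 + 28) = 232 - 1141*587 = 232 - 669767 = -669535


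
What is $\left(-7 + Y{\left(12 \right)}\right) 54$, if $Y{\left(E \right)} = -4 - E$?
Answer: $-1242$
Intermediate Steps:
$\left(-7 + Y{\left(12 \right)}\right) 54 = \left(-7 - 16\right) 54 = \left(-23\right) 54 = -1242$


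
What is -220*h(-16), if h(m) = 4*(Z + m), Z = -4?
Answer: 17600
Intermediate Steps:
h(m) = -16 + 4*m (h(m) = 4*(-4 + m) = -16 + 4*m)
-220*h(-16) = -220*(-16 + 4*(-16)) = -220*(-16 - 64) = -220*(-80) = 17600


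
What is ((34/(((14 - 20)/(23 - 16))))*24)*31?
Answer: -29512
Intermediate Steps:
((34/(((14 - 20)/(23 - 16))))*24)*31 = ((34/((-6/7)))*24)*31 = ((34/((-6*⅐)))*24)*31 = ((34/(-6/7))*24)*31 = ((34*(-7/6))*24)*31 = -119/3*24*31 = -952*31 = -29512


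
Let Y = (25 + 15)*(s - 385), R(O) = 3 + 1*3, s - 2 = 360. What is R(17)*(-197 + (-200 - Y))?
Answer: 3138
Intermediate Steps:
s = 362 (s = 2 + 360 = 362)
R(O) = 6 (R(O) = 3 + 3 = 6)
Y = -920 (Y = (25 + 15)*(362 - 385) = 40*(-23) = -920)
R(17)*(-197 + (-200 - Y)) = 6*(-197 + (-200 - 1*(-920))) = 6*(-197 + (-200 + 920)) = 6*(-197 + 720) = 6*523 = 3138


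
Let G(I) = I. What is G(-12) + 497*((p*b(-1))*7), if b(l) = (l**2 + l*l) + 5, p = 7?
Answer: 170459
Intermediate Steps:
b(l) = 5 + 2*l**2 (b(l) = (l**2 + l**2) + 5 = 2*l**2 + 5 = 5 + 2*l**2)
G(-12) + 497*((p*b(-1))*7) = -12 + 497*((7*(5 + 2*(-1)**2))*7) = -12 + 497*((7*(5 + 2*1))*7) = -12 + 497*((7*(5 + 2))*7) = -12 + 497*((7*7)*7) = -12 + 497*(49*7) = -12 + 497*343 = -12 + 170471 = 170459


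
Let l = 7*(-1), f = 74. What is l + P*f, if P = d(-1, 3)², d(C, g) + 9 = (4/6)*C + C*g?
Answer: 106793/9 ≈ 11866.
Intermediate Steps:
d(C, g) = -9 + 2*C/3 + C*g (d(C, g) = -9 + ((4/6)*C + C*g) = -9 + ((4*(⅙))*C + C*g) = -9 + (2*C/3 + C*g) = -9 + 2*C/3 + C*g)
l = -7
P = 1444/9 (P = (-9 + (⅔)*(-1) - 1*3)² = (-9 - ⅔ - 3)² = (-38/3)² = 1444/9 ≈ 160.44)
l + P*f = -7 + (1444/9)*74 = -7 + 106856/9 = 106793/9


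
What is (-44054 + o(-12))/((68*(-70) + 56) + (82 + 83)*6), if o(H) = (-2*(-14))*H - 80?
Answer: 22235/1857 ≈ 11.974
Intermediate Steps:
o(H) = -80 + 28*H (o(H) = 28*H - 80 = -80 + 28*H)
(-44054 + o(-12))/((68*(-70) + 56) + (82 + 83)*6) = (-44054 + (-80 + 28*(-12)))/((68*(-70) + 56) + (82 + 83)*6) = (-44054 + (-80 - 336))/((-4760 + 56) + 165*6) = (-44054 - 416)/(-4704 + 990) = -44470/(-3714) = -44470*(-1/3714) = 22235/1857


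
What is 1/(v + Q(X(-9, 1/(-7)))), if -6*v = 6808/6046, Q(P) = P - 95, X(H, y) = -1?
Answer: -9069/872326 ≈ -0.010396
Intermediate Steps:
Q(P) = -95 + P
v = -1702/9069 (v = -3404/(3*6046) = -⅙*3404/3023 = -1702/9069 ≈ -0.18767)
1/(v + Q(X(-9, 1/(-7)))) = 1/(-1702/9069 + (-95 - 1)) = 1/(-1702/9069 - 96) = 1/(-872326/9069) = -9069/872326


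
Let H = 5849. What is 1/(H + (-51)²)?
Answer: 1/8450 ≈ 0.00011834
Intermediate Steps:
1/(H + (-51)²) = 1/(5849 + (-51)²) = 1/(5849 + 2601) = 1/8450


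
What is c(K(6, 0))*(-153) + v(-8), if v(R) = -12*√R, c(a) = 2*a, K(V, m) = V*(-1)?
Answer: 1836 - 24*I*√2 ≈ 1836.0 - 33.941*I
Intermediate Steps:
K(V, m) = -V
c(K(6, 0))*(-153) + v(-8) = (2*(-1*6))*(-153) - 24*I*√2 = (2*(-6))*(-153) - 24*I*√2 = -12*(-153) - 24*I*√2 = 1836 - 24*I*√2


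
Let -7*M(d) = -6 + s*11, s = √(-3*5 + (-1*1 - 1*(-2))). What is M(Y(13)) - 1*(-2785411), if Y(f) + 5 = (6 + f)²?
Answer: 19497883/7 - 11*I*√14/7 ≈ 2.7854e+6 - 5.8797*I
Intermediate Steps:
Y(f) = -5 + (6 + f)²
s = I*√14 (s = √(-15 + (-1 + 2)) = √(-15 + 1) = √(-14) = I*√14 ≈ 3.7417*I)
M(d) = 6/7 - 11*I*√14/7 (M(d) = -(-6 + (I*√14)*11)/7 = -(-6 + 11*I*√14)/7 = 6/7 - 11*I*√14/7)
M(Y(13)) - 1*(-2785411) = (6/7 - 11*I*√14/7) - 1*(-2785411) = (6/7 - 11*I*√14/7) + 2785411 = 19497883/7 - 11*I*√14/7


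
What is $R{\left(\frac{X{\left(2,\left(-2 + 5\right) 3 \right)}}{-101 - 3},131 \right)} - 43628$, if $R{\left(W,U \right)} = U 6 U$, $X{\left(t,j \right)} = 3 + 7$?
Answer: $59338$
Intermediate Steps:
$X{\left(t,j \right)} = 10$
$R{\left(W,U \right)} = 6 U^{2}$ ($R{\left(W,U \right)} = 6 U U = 6 U^{2}$)
$R{\left(\frac{X{\left(2,\left(-2 + 5\right) 3 \right)}}{-101 - 3},131 \right)} - 43628 = 6 \cdot 131^{2} - 43628 = 6 \cdot 17161 - 43628 = 102966 - 43628 = 59338$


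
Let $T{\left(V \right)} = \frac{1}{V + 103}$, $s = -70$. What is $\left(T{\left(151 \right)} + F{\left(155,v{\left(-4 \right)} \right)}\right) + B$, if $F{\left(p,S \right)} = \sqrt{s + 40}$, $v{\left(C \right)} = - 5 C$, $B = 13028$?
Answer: $\frac{3309113}{254} + i \sqrt{30} \approx 13028.0 + 5.4772 i$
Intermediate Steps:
$F{\left(p,S \right)} = i \sqrt{30}$ ($F{\left(p,S \right)} = \sqrt{-70 + 40} = \sqrt{-30} = i \sqrt{30}$)
$T{\left(V \right)} = \frac{1}{103 + V}$
$\left(T{\left(151 \right)} + F{\left(155,v{\left(-4 \right)} \right)}\right) + B = \left(\frac{1}{103 + 151} + i \sqrt{30}\right) + 13028 = \left(\frac{1}{254} + i \sqrt{30}\right) + 13028 = \frac{3309113}{254} + i \sqrt{30}$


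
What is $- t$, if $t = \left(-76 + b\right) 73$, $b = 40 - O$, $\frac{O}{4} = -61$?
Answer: $-15184$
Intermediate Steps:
$O = -244$ ($O = 4 \left(-61\right) = -244$)
$b = 284$ ($b = 40 - -244 = 40 + 244 = 284$)
$t = 15184$ ($t = \left(-76 + 284\right) 73 = 208 \cdot 73 = 15184$)
$- t = \left(-1\right) 15184 = -15184$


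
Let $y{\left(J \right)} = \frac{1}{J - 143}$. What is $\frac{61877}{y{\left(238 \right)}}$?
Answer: $5878315$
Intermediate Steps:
$y{\left(J \right)} = \frac{1}{-143 + J}$
$\frac{61877}{y{\left(238 \right)}} = \frac{61877}{\frac{1}{-143 + 238}} = \frac{61877}{\frac{1}{95}} = 61877 \frac{1}{\frac{1}{95}} = 61877 \cdot 95 = 5878315$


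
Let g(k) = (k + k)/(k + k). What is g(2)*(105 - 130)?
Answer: -25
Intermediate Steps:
g(k) = 1 (g(k) = (2*k)/((2*k)) = (2*k)*(1/(2*k)) = 1)
g(2)*(105 - 130) = 1*(105 - 130) = 1*(-25) = -25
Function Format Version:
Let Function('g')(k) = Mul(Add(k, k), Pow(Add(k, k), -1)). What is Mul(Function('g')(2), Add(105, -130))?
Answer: -25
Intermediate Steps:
Function('g')(k) = 1 (Function('g')(k) = Mul(Mul(2, k), Pow(Mul(2, k), -1)) = Mul(Mul(2, k), Mul(Rational(1, 2), Pow(k, -1))) = 1)
Mul(Function('g')(2), Add(105, -130)) = Mul(1, Add(105, -130)) = Mul(1, -25) = -25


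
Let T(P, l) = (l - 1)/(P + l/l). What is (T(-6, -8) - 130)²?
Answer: 410881/25 ≈ 16435.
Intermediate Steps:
T(P, l) = (-1 + l)/(1 + P) (T(P, l) = (-1 + l)/(P + 1) = (-1 + l)/(1 + P))
(T(-6, -8) - 130)² = ((-1 - 8)/(1 - 6) - 130)² = (-9/(-5) - 130)² = (-⅕*(-9) - 130)² = (9/5 - 130)² = (-641/5)² = 410881/25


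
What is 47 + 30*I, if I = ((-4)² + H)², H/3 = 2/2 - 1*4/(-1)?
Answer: 28877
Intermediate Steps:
H = 15 (H = 3*(2/2 - 1*4/(-1)) = 3*(2*(½) - 4*(-1)) = 3*(1 + 4) = 3*5 = 15)
I = 961 (I = ((-4)² + 15)² = (16 + 15)² = 31² = 961)
47 + 30*I = 47 + 30*961 = 47 + 28830 = 28877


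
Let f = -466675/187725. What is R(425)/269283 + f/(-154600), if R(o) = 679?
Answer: 37774855541/14886110422200 ≈ 0.0025376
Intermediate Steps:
f = -18667/7509 (f = -466675*1/187725 = -18667/7509 ≈ -2.4860)
R(425)/269283 + f/(-154600) = 679/269283 - 18667/7509/(-154600) = 679*(1/269283) - 18667/7509*(-1/154600) = 97/38469 + 18667/1160891400 = 37774855541/14886110422200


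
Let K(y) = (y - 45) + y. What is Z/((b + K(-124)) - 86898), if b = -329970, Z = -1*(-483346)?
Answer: -483346/417161 ≈ -1.1587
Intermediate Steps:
Z = 483346
K(y) = -45 + 2*y (K(y) = (-45 + y) + y = -45 + 2*y)
Z/((b + K(-124)) - 86898) = 483346/((-329970 + (-45 + 2*(-124))) - 86898) = 483346/((-329970 + (-45 - 248)) - 86898) = 483346/((-329970 - 293) - 86898) = 483346/(-330263 - 86898) = 483346/(-417161) = 483346*(-1/417161) = -483346/417161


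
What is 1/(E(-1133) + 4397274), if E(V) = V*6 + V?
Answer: 1/4389343 ≈ 2.2782e-7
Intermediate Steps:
E(V) = 7*V (E(V) = 6*V + V = 7*V)
1/(E(-1133) + 4397274) = 1/(7*(-1133) + 4397274) = 1/(-7931 + 4397274) = 1/4389343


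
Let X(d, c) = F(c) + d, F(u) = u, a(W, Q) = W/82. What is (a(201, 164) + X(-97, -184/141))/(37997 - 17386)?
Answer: -1108261/238304382 ≈ -0.0046506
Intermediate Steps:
a(W, Q) = W/82 (a(W, Q) = W*(1/82) = W/82)
X(d, c) = c + d
(a(201, 164) + X(-97, -184/141))/(37997 - 17386) = ((1/82)*201 + (-184/141 - 97))/(37997 - 17386) = (201/82 + (-184*1/141 - 97))/20611 = (201/82 + (-184/141 - 97))*(1/20611) = (201/82 - 13861/141)*(1/20611) = -1108261/11562*1/20611 = -1108261/238304382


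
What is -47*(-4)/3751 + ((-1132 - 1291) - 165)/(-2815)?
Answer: 10236808/10559065 ≈ 0.96948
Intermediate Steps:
-47*(-4)/3751 + ((-1132 - 1291) - 165)/(-2815) = 188*(1/3751) + (-2423 - 165)*(-1/2815) = 188/3751 - 2588*(-1/2815) = 188/3751 + 2588/2815 = 10236808/10559065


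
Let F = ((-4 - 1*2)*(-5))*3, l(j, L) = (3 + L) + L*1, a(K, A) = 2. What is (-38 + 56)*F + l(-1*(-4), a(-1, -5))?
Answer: 1627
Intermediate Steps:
l(j, L) = 3 + 2*L (l(j, L) = (3 + L) + L = 3 + 2*L)
F = 90 (F = ((-4 - 2)*(-5))*3 = -6*(-5)*3 = 30*3 = 90)
(-38 + 56)*F + l(-1*(-4), a(-1, -5)) = (-38 + 56)*90 + (3 + 2*2) = 18*90 + (3 + 4) = 1620 + 7 = 1627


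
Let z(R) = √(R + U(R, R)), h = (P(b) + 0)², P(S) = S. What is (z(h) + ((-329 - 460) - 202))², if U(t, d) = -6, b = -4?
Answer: (991 - √10)² ≈ 9.7582e+5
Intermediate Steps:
h = 16 (h = (-4 + 0)² = (-4)² = 16)
z(R) = √(-6 + R) (z(R) = √(R - 6) = √(-6 + R))
(z(h) + ((-329 - 460) - 202))² = (√(-6 + 16) + ((-329 - 460) - 202))² = (√10 + (-789 - 202))² = (√10 - 991)² = (-991 + √10)²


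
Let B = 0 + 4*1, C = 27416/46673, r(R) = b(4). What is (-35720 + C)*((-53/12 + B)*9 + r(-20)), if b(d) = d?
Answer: -416783036/46673 ≈ -8929.9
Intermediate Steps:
r(R) = 4
C = 27416/46673 (C = 27416*(1/46673) = 27416/46673 ≈ 0.58741)
B = 4 (B = 0 + 4 = 4)
(-35720 + C)*((-53/12 + B)*9 + r(-20)) = (-35720 + 27416/46673)*((-53/12 + 4)*9 + 4) = -1667132144*((-53*1/12 + 4)*9 + 4)/46673 = -1667132144*((-53/12 + 4)*9 + 4)/46673 = -1667132144*(-5/12*9 + 4)/46673 = -1667132144*(-15/4 + 4)/46673 = -1667132144/46673*¼ = -416783036/46673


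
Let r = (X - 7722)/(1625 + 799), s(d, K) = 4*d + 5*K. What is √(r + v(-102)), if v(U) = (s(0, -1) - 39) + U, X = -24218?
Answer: I*√58455366/606 ≈ 12.617*I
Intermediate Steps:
v(U) = -44 + U (v(U) = ((4*0 + 5*(-1)) - 39) + U = ((0 - 5) - 39) + U = (-5 - 39) + U = -44 + U)
r = -7985/606 (r = (-24218 - 7722)/(1625 + 799) = -31940/2424 = -31940*1/2424 = -7985/606 ≈ -13.177)
√(r + v(-102)) = √(-7985/606 + (-44 - 102)) = √(-7985/606 - 146) = √(-96461/606) = I*√58455366/606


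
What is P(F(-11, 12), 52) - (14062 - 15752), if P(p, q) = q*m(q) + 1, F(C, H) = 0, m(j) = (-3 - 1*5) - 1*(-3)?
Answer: 1431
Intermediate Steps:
m(j) = -5 (m(j) = (-3 - 5) + 3 = -8 + 3 = -5)
P(p, q) = 1 - 5*q (P(p, q) = q*(-5) + 1 = -5*q + 1 = 1 - 5*q)
P(F(-11, 12), 52) - (14062 - 15752) = (1 - 5*52) - (14062 - 15752) = (1 - 260) - 1*(-1690) = -259 + 1690 = 1431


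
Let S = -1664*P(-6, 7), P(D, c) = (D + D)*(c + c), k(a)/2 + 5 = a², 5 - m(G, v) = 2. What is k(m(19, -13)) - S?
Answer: -279544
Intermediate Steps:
m(G, v) = 3 (m(G, v) = 5 - 1*2 = 5 - 2 = 3)
k(a) = -10 + 2*a²
P(D, c) = 4*D*c (P(D, c) = (2*D)*(2*c) = 4*D*c)
S = 279552 (S = -6656*(-6)*7 = -1664*(-168) = 279552)
k(m(19, -13)) - S = (-10 + 2*3²) - 1*279552 = (-10 + 2*9) - 279552 = (-10 + 18) - 279552 = 8 - 279552 = -279544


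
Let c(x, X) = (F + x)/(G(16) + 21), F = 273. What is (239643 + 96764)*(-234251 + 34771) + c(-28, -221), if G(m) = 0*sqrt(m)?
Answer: -201319405045/3 ≈ -6.7106e+10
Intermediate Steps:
G(m) = 0
c(x, X) = 13 + x/21 (c(x, X) = (273 + x)/(0 + 21) = (273 + x)/21 = (273 + x)*(1/21) = 13 + x/21)
(239643 + 96764)*(-234251 + 34771) + c(-28, -221) = (239643 + 96764)*(-234251 + 34771) + (13 + (1/21)*(-28)) = 336407*(-199480) + (13 - 4/3) = -67106468360 + 35/3 = -201319405045/3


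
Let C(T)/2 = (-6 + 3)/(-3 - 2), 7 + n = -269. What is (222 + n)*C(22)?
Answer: -324/5 ≈ -64.800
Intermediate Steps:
n = -276 (n = -7 - 269 = -276)
C(T) = 6/5 (C(T) = 2*((-6 + 3)/(-3 - 2)) = 2*(-3/(-5)) = 2*(-3*(-⅕)) = 2*(⅗) = 6/5)
(222 + n)*C(22) = (222 - 276)*(6/5) = -54*6/5 = -324/5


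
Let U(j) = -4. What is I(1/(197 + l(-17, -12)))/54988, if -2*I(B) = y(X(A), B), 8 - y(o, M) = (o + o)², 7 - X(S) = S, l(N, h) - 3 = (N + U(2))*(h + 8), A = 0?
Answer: 47/27494 ≈ 0.0017095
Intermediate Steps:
l(N, h) = 3 + (-4 + N)*(8 + h) (l(N, h) = 3 + (N - 4)*(h + 8) = 3 + (-4 + N)*(8 + h))
X(S) = 7 - S
y(o, M) = 8 - 4*o² (y(o, M) = 8 - (o + o)² = 8 - (2*o)² = 8 - 4*o²)
I(B) = 94 (I(B) = -(8 - 4*(7 - 1*0)²)/2 = -(8 - 4*(7 + 0)²)/2 = -(8 - 4*7²)/2 = -(8 - 4*49)/2 = -(8 - 196)/2 = -½*(-188) = 94)
I(1/(197 + l(-17, -12)))/54988 = 94/54988 = 94*(1/54988) = 47/27494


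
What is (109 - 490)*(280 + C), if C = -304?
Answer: 9144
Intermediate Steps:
(109 - 490)*(280 + C) = (109 - 490)*(280 - 304) = -381*(-24) = 9144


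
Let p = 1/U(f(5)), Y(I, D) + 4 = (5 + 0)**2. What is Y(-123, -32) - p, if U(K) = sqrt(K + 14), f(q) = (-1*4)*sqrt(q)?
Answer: 21 - sqrt(2)/(2*sqrt(7 - 2*sqrt(5))) ≈ 20.555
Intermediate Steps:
Y(I, D) = 21 (Y(I, D) = -4 + (5 + 0)**2 = -4 + 5**2 = -4 + 25 = 21)
f(q) = -4*sqrt(q)
U(K) = sqrt(14 + K)
p = 1/sqrt(14 - 4*sqrt(5)) (p = 1/(sqrt(14 - 4*sqrt(5))) = 1/sqrt(14 - 4*sqrt(5)) ≈ 0.44474)
Y(-123, -32) - p = 21 - sqrt(2)/(2*sqrt(7 - 2*sqrt(5)))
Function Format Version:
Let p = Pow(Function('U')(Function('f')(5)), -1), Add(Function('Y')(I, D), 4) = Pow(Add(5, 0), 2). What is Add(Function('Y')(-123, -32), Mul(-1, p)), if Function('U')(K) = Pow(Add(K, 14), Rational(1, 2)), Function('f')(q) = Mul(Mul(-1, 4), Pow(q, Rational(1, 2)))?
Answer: Add(21, Mul(Rational(-1, 2), Pow(2, Rational(1, 2)), Pow(Add(7, Mul(-2, Pow(5, Rational(1, 2)))), Rational(-1, 2)))) ≈ 20.555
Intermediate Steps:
Function('Y')(I, D) = 21 (Function('Y')(I, D) = Add(-4, Pow(Add(5, 0), 2)) = Add(-4, Pow(5, 2)) = Add(-4, 25) = 21)
Function('f')(q) = Mul(-4, Pow(q, Rational(1, 2)))
Function('U')(K) = Pow(Add(14, K), Rational(1, 2))
p = Pow(Add(14, Mul(-4, Pow(5, Rational(1, 2)))), Rational(-1, 2)) (p = Pow(Pow(Add(14, Mul(-4, Pow(5, Rational(1, 2)))), Rational(1, 2)), -1) = Pow(Add(14, Mul(-4, Pow(5, Rational(1, 2)))), Rational(-1, 2)) ≈ 0.44474)
Add(Function('Y')(-123, -32), Mul(-1, p)) = Add(21, Mul(-1, Mul(Rational(1, 2), Pow(2, Rational(1, 2)), Pow(Add(7, Mul(-2, Pow(5, Rational(1, 2)))), Rational(-1, 2))))) = Add(21, Mul(Rational(-1, 2), Pow(2, Rational(1, 2)), Pow(Add(7, Mul(-2, Pow(5, Rational(1, 2)))), Rational(-1, 2))))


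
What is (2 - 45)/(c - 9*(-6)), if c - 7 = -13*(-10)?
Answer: -43/191 ≈ -0.22513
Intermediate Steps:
c = 137 (c = 7 - 13*(-10) = 7 + 130 = 137)
(2 - 45)/(c - 9*(-6)) = (2 - 45)/(137 - 9*(-6)) = -43/(137 + 54) = -43/191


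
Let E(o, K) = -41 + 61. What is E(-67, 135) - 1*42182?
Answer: -42162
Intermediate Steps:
E(o, K) = 20
E(-67, 135) - 1*42182 = 20 - 1*42182 = 20 - 42182 = -42162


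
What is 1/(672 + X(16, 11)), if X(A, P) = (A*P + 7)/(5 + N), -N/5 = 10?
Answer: 15/10019 ≈ 0.0014972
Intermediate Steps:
N = -50 (N = -5*10 = -50)
X(A, P) = -7/45 - A*P/45 (X(A, P) = (A*P + 7)/(5 - 50) = (7 + A*P)/(-45) = (7 + A*P)*(-1/45) = -7/45 - A*P/45)
1/(672 + X(16, 11)) = 1/(672 + (-7/45 - 1/45*16*11)) = 1/(672 + (-7/45 - 176/45)) = 1/(672 - 61/15) = 1/(10019/15) = 15/10019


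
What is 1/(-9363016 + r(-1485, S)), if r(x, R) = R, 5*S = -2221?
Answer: -5/46817301 ≈ -1.0680e-7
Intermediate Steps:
S = -2221/5 (S = (1/5)*(-2221) = -2221/5 ≈ -444.20)
1/(-9363016 + r(-1485, S)) = 1/(-9363016 - 2221/5) = 1/(-46817301/5) = -5/46817301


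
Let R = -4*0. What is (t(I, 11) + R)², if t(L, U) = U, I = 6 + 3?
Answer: 121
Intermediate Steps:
I = 9
R = 0
(t(I, 11) + R)² = (11 + 0)² = 11² = 121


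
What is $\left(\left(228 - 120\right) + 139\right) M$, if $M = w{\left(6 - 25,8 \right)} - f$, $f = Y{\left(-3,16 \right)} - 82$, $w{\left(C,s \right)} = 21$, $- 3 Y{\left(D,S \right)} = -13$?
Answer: $\frac{73112}{3} \approx 24371.0$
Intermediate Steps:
$Y{\left(D,S \right)} = \frac{13}{3}$ ($Y{\left(D,S \right)} = \left(- \frac{1}{3}\right) \left(-13\right) = \frac{13}{3}$)
$f = - \frac{233}{3}$ ($f = \frac{13}{3} - 82 = - \frac{233}{3} \approx -77.667$)
$M = \frac{296}{3}$ ($M = 21 - - \frac{233}{3} = 21 + \frac{233}{3} = \frac{296}{3} \approx 98.667$)
$\left(\left(228 - 120\right) + 139\right) M = \left(\left(228 - 120\right) + 139\right) \frac{296}{3} = \left(108 + 139\right) \frac{296}{3} = 247 \cdot \frac{296}{3} = \frac{73112}{3}$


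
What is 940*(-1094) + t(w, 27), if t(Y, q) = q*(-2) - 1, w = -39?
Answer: -1028415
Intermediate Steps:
t(Y, q) = -1 - 2*q (t(Y, q) = -2*q - 1 = -1 - 2*q)
940*(-1094) + t(w, 27) = 940*(-1094) + (-1 - 2*27) = -1028360 + (-1 - 54) = -1028360 - 55 = -1028415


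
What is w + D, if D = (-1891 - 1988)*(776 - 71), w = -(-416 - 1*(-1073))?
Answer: -2735352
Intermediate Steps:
w = -657 (w = -(-416 + 1073) = -1*657 = -657)
D = -2734695 (D = -3879*705 = -2734695)
w + D = -657 - 2734695 = -2735352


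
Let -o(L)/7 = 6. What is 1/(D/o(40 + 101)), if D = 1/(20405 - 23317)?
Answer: 122304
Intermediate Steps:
o(L) = -42 (o(L) = -7*6 = -42)
D = -1/2912 (D = 1/(-2912) = -1/2912 ≈ -0.00034341)
1/(D/o(40 + 101)) = 1/(-1/2912/(-42)) = 1/(-1/2912*(-1/42)) = 1/(1/122304) = 122304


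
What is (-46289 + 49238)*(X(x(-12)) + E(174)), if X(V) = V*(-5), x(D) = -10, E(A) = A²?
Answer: 89431374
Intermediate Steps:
X(V) = -5*V
(-46289 + 49238)*(X(x(-12)) + E(174)) = (-46289 + 49238)*(-5*(-10) + 174²) = 2949*(50 + 30276) = 2949*30326 = 89431374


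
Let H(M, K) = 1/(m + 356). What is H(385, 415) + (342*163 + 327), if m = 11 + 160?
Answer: 29550472/527 ≈ 56073.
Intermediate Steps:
m = 171
H(M, K) = 1/527 (H(M, K) = 1/(171 + 356) = 1/527)
H(385, 415) + (342*163 + 327) = 1/527 + (342*163 + 327) = 1/527 + (55746 + 327) = 1/527 + 56073 = 29550472/527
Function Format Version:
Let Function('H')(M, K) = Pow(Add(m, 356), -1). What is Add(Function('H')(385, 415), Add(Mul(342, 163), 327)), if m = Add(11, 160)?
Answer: Rational(29550472, 527) ≈ 56073.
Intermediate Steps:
m = 171
Function('H')(M, K) = Rational(1, 527) (Function('H')(M, K) = Pow(Add(171, 356), -1) = Pow(527, -1) = Rational(1, 527))
Add(Function('H')(385, 415), Add(Mul(342, 163), 327)) = Add(Rational(1, 527), Add(Mul(342, 163), 327)) = Add(Rational(1, 527), Add(55746, 327)) = Add(Rational(1, 527), 56073) = Rational(29550472, 527)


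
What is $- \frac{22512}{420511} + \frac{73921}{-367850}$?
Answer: $- \frac{5623661833}{22097853050} \approx -0.25449$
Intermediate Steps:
$- \frac{22512}{420511} + \frac{73921}{-367850} = \left(-22512\right) \frac{1}{420511} + 73921 \left(- \frac{1}{367850}\right) = - \frac{3216}{60073} - \frac{73921}{367850} = - \frac{5623661833}{22097853050}$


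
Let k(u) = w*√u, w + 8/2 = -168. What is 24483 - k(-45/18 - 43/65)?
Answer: 24483 + 86*I*√53430/65 ≈ 24483.0 + 305.83*I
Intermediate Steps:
w = -172 (w = -4 - 168 = -172)
k(u) = -172*√u
24483 - k(-45/18 - 43/65) = 24483 - (-172)*√(-45/18 - 43/65) = 24483 - (-172)*√(-45*1/18 - 43*1/65) = 24483 - (-172)*√(-5/2 - 43/65) = 24483 - (-172)*√(-411/130) = 24483 - (-172)*I*√53430/130 = 24483 - (-86)*I*√53430/65 = 24483 + 86*I*√53430/65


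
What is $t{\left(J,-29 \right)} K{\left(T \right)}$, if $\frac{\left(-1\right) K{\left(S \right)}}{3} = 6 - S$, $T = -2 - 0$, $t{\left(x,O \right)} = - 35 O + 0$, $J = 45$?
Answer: $-24360$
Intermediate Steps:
$t{\left(x,O \right)} = - 35 O$
$T = -2$ ($T = -2 + 0 = -2$)
$K{\left(S \right)} = -18 + 3 S$ ($K{\left(S \right)} = - 3 \left(6 - S\right) = -18 + 3 S$)
$t{\left(J,-29 \right)} K{\left(T \right)} = \left(-35\right) \left(-29\right) \left(-18 + 3 \left(-2\right)\right) = 1015 \left(-18 - 6\right) = 1015 \left(-24\right) = -24360$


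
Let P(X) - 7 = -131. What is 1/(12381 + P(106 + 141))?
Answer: 1/12257 ≈ 8.1586e-5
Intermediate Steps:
P(X) = -124 (P(X) = 7 - 131 = -124)
1/(12381 + P(106 + 141)) = 1/(12381 - 124) = 1/12257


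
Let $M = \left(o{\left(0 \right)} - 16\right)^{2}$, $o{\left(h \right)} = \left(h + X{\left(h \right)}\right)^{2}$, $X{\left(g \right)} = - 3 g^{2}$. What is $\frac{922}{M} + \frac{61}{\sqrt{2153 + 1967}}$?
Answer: $\frac{461}{128} + \frac{61 \sqrt{1030}}{2060} \approx 4.5519$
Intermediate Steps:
$o{\left(h \right)} = \left(h - 3 h^{2}\right)^{2}$
$M = 256$ ($M = \left(0^{2} \left(-1 + 3 \cdot 0\right)^{2} - 16\right)^{2} = \left(0 \left(-1 + 0\right)^{2} - 16\right)^{2} = \left(0 \left(-1\right)^{2} - 16\right)^{2} = \left(0 \cdot 1 - 16\right)^{2} = \left(0 - 16\right)^{2} = \left(-16\right)^{2} = 256$)
$\frac{922}{M} + \frac{61}{\sqrt{2153 + 1967}} = \frac{922}{256} + \frac{61}{\sqrt{2153 + 1967}} = 922 \cdot \frac{1}{256} + \frac{61}{\sqrt{4120}} = \frac{461}{128} + \frac{61}{2 \sqrt{1030}} = \frac{461}{128} + 61 \frac{\sqrt{1030}}{2060} = \frac{461}{128} + \frac{61 \sqrt{1030}}{2060}$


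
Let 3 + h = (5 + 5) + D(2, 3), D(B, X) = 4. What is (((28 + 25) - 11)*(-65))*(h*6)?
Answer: -180180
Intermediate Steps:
h = 11 (h = -3 + ((5 + 5) + 4) = -3 + (10 + 4) = -3 + 14 = 11)
(((28 + 25) - 11)*(-65))*(h*6) = (((28 + 25) - 11)*(-65))*(11*6) = ((53 - 11)*(-65))*66 = (42*(-65))*66 = -2730*66 = -180180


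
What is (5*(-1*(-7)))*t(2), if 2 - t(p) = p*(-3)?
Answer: 280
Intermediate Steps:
t(p) = 2 + 3*p (t(p) = 2 - p*(-3) = 2 - (-3)*p = 2 + 3*p)
(5*(-1*(-7)))*t(2) = (5*(-1*(-7)))*(2 + 3*2) = (5*7)*(2 + 6) = 35*8 = 280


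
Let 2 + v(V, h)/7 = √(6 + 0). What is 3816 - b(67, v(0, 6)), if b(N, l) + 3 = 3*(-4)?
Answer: 3831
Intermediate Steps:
v(V, h) = -14 + 7*√6 (v(V, h) = -14 + 7*√(6 + 0) = -14 + 7*√6)
b(N, l) = -15 (b(N, l) = -3 + 3*(-4) = -3 - 12 = -15)
3816 - b(67, v(0, 6)) = 3816 - 1*(-15) = 3816 + 15 = 3831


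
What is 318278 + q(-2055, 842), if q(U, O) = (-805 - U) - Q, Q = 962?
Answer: 318566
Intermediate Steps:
q(U, O) = -1767 - U (q(U, O) = (-805 - U) - 1*962 = (-805 - U) - 962 = -1767 - U)
318278 + q(-2055, 842) = 318278 + (-1767 - 1*(-2055)) = 318278 + (-1767 + 2055) = 318278 + 288 = 318566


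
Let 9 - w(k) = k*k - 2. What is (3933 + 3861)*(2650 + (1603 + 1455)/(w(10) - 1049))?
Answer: 11740265874/569 ≈ 2.0633e+7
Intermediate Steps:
w(k) = 11 - k**2 (w(k) = 9 - (k*k - 2) = 9 - (k**2 - 2) = 9 - (-2 + k**2) = 9 + (2 - k**2) = 11 - k**2)
(3933 + 3861)*(2650 + (1603 + 1455)/(w(10) - 1049)) = (3933 + 3861)*(2650 + (1603 + 1455)/((11 - 1*10**2) - 1049)) = 7794*(2650 + 3058/((11 - 1*100) - 1049)) = 7794*(2650 + 3058/((11 - 100) - 1049)) = 7794*(2650 + 3058/(-89 - 1049)) = 7794*(2650 + 3058/(-1138)) = 7794*(2650 + 3058*(-1/1138)) = 7794*(2650 - 1529/569) = 7794*(1506321/569) = 11740265874/569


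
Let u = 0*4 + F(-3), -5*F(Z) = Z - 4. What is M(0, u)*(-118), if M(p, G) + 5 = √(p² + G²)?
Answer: 2124/5 ≈ 424.80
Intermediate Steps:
F(Z) = ⅘ - Z/5 (F(Z) = -(Z - 4)/5 = -(-4 + Z)/5 = ⅘ - Z/5)
u = 7/5 (u = 0*4 + (⅘ - ⅕*(-3)) = 0 + (⅘ + ⅗) = 0 + 7/5 = 7/5 ≈ 1.4000)
M(p, G) = -5 + √(G² + p²) (M(p, G) = -5 + √(p² + G²) = -5 + √(G² + p²))
M(0, u)*(-118) = (-5 + √((7/5)² + 0²))*(-118) = (-5 + √(49/25 + 0))*(-118) = (-5 + √(49/25))*(-118) = (-5 + 7/5)*(-118) = -18/5*(-118) = 2124/5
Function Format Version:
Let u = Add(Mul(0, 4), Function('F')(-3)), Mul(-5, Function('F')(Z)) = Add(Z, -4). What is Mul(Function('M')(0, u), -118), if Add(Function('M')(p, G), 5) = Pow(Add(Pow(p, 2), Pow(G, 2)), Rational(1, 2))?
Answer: Rational(2124, 5) ≈ 424.80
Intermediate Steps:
Function('F')(Z) = Add(Rational(4, 5), Mul(Rational(-1, 5), Z)) (Function('F')(Z) = Mul(Rational(-1, 5), Add(Z, -4)) = Mul(Rational(-1, 5), Add(-4, Z)) = Add(Rational(4, 5), Mul(Rational(-1, 5), Z)))
u = Rational(7, 5) (u = Add(Mul(0, 4), Add(Rational(4, 5), Mul(Rational(-1, 5), -3))) = Add(0, Add(Rational(4, 5), Rational(3, 5))) = Add(0, Rational(7, 5)) = Rational(7, 5) ≈ 1.4000)
Function('M')(p, G) = Add(-5, Pow(Add(Pow(G, 2), Pow(p, 2)), Rational(1, 2))) (Function('M')(p, G) = Add(-5, Pow(Add(Pow(p, 2), Pow(G, 2)), Rational(1, 2))) = Add(-5, Pow(Add(Pow(G, 2), Pow(p, 2)), Rational(1, 2))))
Mul(Function('M')(0, u), -118) = Mul(Add(-5, Pow(Add(Pow(Rational(7, 5), 2), Pow(0, 2)), Rational(1, 2))), -118) = Mul(Add(-5, Pow(Add(Rational(49, 25), 0), Rational(1, 2))), -118) = Mul(Add(-5, Pow(Rational(49, 25), Rational(1, 2))), -118) = Mul(Add(-5, Rational(7, 5)), -118) = Mul(Rational(-18, 5), -118) = Rational(2124, 5)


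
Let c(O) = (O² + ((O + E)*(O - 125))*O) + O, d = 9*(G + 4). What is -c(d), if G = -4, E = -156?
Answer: 0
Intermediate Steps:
d = 0 (d = 9*(-4 + 4) = 9*0 = 0)
c(O) = O + O² + O*(-156 + O)*(-125 + O) (c(O) = (O² + ((O - 156)*(O - 125))*O) + O = (O² + ((-156 + O)*(-125 + O))*O) + O = (O² + O*(-156 + O)*(-125 + O)) + O = O + O² + O*(-156 + O)*(-125 + O))
-c(d) = -0*(19501 + 0² - 280*0) = -0*(19501 + 0 + 0) = -0*19501 = -1*0 = 0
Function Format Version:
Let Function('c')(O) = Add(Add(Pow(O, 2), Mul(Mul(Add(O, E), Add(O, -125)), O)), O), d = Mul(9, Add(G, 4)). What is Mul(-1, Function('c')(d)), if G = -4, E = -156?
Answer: 0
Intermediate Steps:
d = 0 (d = Mul(9, Add(-4, 4)) = Mul(9, 0) = 0)
Function('c')(O) = Add(O, Pow(O, 2), Mul(O, Add(-156, O), Add(-125, O))) (Function('c')(O) = Add(Add(Pow(O, 2), Mul(Mul(Add(O, -156), Add(O, -125)), O)), O) = Add(Add(Pow(O, 2), Mul(Mul(Add(-156, O), Add(-125, O)), O)), O) = Add(Add(Pow(O, 2), Mul(O, Add(-156, O), Add(-125, O))), O) = Add(O, Pow(O, 2), Mul(O, Add(-156, O), Add(-125, O))))
Mul(-1, Function('c')(d)) = Mul(-1, Mul(0, Add(19501, Pow(0, 2), Mul(-280, 0)))) = Mul(-1, Mul(0, Add(19501, 0, 0))) = Mul(-1, Mul(0, 19501)) = Mul(-1, 0) = 0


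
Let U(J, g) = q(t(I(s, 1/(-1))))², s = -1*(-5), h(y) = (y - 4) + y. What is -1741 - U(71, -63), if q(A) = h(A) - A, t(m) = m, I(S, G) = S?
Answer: -1742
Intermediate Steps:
h(y) = -4 + 2*y (h(y) = (-4 + y) + y = -4 + 2*y)
s = 5
q(A) = -4 + A (q(A) = (-4 + 2*A) - A = -4 + A)
U(J, g) = 1 (U(J, g) = (-4 + 5)² = 1² = 1)
-1741 - U(71, -63) = -1741 - 1*1 = -1741 - 1 = -1742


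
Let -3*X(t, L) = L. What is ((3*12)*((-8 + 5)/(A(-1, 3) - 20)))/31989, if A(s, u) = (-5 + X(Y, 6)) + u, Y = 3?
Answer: 3/21326 ≈ 0.00014067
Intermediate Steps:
X(t, L) = -L/3
A(s, u) = -7 + u (A(s, u) = (-5 - 1/3*6) + u = (-5 - 2) + u = -7 + u)
((3*12)*((-8 + 5)/(A(-1, 3) - 20)))/31989 = ((3*12)*((-8 + 5)/((-7 + 3) - 20)))/31989 = (36*(-3/(-4 - 20)))*(1/31989) = (36*(-3/(-24)))*(1/31989) = (36*(-3*(-1/24)))*(1/31989) = (36*(1/8))*(1/31989) = (9/2)*(1/31989) = 3/21326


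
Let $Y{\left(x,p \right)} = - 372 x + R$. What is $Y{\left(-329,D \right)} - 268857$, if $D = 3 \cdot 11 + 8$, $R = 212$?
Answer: $-146257$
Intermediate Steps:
$D = 41$ ($D = 33 + 8 = 41$)
$Y{\left(x,p \right)} = 212 - 372 x$ ($Y{\left(x,p \right)} = - 372 x + 212 = 212 - 372 x$)
$Y{\left(-329,D \right)} - 268857 = \left(212 - -122388\right) - 268857 = \left(212 + 122388\right) - 268857 = 122600 - 268857 = -146257$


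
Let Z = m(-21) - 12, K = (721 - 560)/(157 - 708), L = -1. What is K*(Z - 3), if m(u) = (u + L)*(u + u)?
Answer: -146349/551 ≈ -265.61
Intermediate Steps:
K = -161/551 (K = 161/(-551) = 161*(-1/551) = -161/551 ≈ -0.29220)
m(u) = 2*u*(-1 + u) (m(u) = (u - 1)*(u + u) = (-1 + u)*(2*u) = 2*u*(-1 + u))
Z = 912 (Z = 2*(-21)*(-1 - 21) - 12 = 2*(-21)*(-22) - 12 = 924 - 12 = 912)
K*(Z - 3) = -161*(912 - 3)/551 = -161/551*909 = -146349/551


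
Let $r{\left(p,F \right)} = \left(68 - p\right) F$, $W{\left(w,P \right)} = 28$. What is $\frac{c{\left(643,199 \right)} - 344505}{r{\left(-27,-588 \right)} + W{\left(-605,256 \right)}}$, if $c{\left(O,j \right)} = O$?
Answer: $\frac{171931}{27916} \approx 6.1589$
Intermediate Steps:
$r{\left(p,F \right)} = F \left(68 - p\right)$
$\frac{c{\left(643,199 \right)} - 344505}{r{\left(-27,-588 \right)} + W{\left(-605,256 \right)}} = \frac{643 - 344505}{- 588 \left(68 - -27\right) + 28} = - \frac{343862}{- 588 \left(68 + 27\right) + 28} = - \frac{343862}{\left(-588\right) 95 + 28} = - \frac{343862}{-55860 + 28} = - \frac{343862}{-55832} = \left(-343862\right) \left(- \frac{1}{55832}\right) = \frac{171931}{27916}$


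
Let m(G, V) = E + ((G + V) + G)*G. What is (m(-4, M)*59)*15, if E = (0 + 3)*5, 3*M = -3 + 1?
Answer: 43955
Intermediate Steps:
M = -⅔ (M = (-3 + 1)/3 = (⅓)*(-2) = -⅔ ≈ -0.66667)
E = 15 (E = 3*5 = 15)
m(G, V) = 15 + G*(V + 2*G) (m(G, V) = 15 + ((G + V) + G)*G = 15 + (V + 2*G)*G = 15 + G*(V + 2*G))
(m(-4, M)*59)*15 = ((15 + 2*(-4)² - 4*(-⅔))*59)*15 = ((15 + 2*16 + 8/3)*59)*15 = ((15 + 32 + 8/3)*59)*15 = ((149/3)*59)*15 = (8791/3)*15 = 43955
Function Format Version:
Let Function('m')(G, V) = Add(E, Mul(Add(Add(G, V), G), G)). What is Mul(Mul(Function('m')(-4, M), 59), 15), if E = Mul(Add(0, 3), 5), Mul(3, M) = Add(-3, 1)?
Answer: 43955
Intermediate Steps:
M = Rational(-2, 3) (M = Mul(Rational(1, 3), Add(-3, 1)) = Mul(Rational(1, 3), -2) = Rational(-2, 3) ≈ -0.66667)
E = 15 (E = Mul(3, 5) = 15)
Function('m')(G, V) = Add(15, Mul(G, Add(V, Mul(2, G)))) (Function('m')(G, V) = Add(15, Mul(Add(Add(G, V), G), G)) = Add(15, Mul(Add(V, Mul(2, G)), G)) = Add(15, Mul(G, Add(V, Mul(2, G)))))
Mul(Mul(Function('m')(-4, M), 59), 15) = Mul(Mul(Add(15, Mul(2, Pow(-4, 2)), Mul(-4, Rational(-2, 3))), 59), 15) = Mul(Mul(Add(15, Mul(2, 16), Rational(8, 3)), 59), 15) = Mul(Mul(Add(15, 32, Rational(8, 3)), 59), 15) = Mul(Mul(Rational(149, 3), 59), 15) = Mul(Rational(8791, 3), 15) = 43955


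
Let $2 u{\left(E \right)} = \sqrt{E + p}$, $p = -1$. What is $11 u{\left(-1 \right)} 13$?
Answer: $\frac{143 i \sqrt{2}}{2} \approx 101.12 i$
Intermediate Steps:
$u{\left(E \right)} = \frac{\sqrt{-1 + E}}{2}$ ($u{\left(E \right)} = \frac{\sqrt{E - 1}}{2} = \frac{\sqrt{-1 + E}}{2}$)
$11 u{\left(-1 \right)} 13 = 11 \frac{\sqrt{-1 - 1}}{2} \cdot 13 = 11 \frac{\sqrt{-2}}{2} \cdot 13 = 11 \frac{i \sqrt{2}}{2} \cdot 13 = \frac{11 i \sqrt{2}}{2} \cdot 13 = \frac{143 i \sqrt{2}}{2}$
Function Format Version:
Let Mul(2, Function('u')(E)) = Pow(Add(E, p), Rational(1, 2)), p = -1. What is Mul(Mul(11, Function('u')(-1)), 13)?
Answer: Mul(Rational(143, 2), I, Pow(2, Rational(1, 2))) ≈ Mul(101.12, I)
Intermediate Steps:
Function('u')(E) = Mul(Rational(1, 2), Pow(Add(-1, E), Rational(1, 2))) (Function('u')(E) = Mul(Rational(1, 2), Pow(Add(E, -1), Rational(1, 2))) = Mul(Rational(1, 2), Pow(Add(-1, E), Rational(1, 2))))
Mul(Mul(11, Function('u')(-1)), 13) = Mul(Mul(11, Mul(Rational(1, 2), Pow(Add(-1, -1), Rational(1, 2)))), 13) = Mul(Mul(11, Mul(Rational(1, 2), Pow(-2, Rational(1, 2)))), 13) = Mul(Mul(11, Mul(Rational(1, 2), Mul(I, Pow(2, Rational(1, 2))))), 13) = Mul(Mul(11, Mul(Rational(1, 2), I, Pow(2, Rational(1, 2)))), 13) = Mul(Mul(Rational(11, 2), I, Pow(2, Rational(1, 2))), 13) = Mul(Rational(143, 2), I, Pow(2, Rational(1, 2)))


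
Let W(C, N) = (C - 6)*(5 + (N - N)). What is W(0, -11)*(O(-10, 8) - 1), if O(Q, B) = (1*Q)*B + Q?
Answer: 2730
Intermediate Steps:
O(Q, B) = Q + B*Q (O(Q, B) = Q*B + Q = B*Q + Q = Q + B*Q)
W(C, N) = -30 + 5*C (W(C, N) = (-6 + C)*(5 + 0) = (-6 + C)*5 = -30 + 5*C)
W(0, -11)*(O(-10, 8) - 1) = (-30 + 5*0)*(-10*(1 + 8) - 1) = (-30 + 0)*(-10*9 - 1) = -30*(-90 - 1) = -30*(-91) = 2730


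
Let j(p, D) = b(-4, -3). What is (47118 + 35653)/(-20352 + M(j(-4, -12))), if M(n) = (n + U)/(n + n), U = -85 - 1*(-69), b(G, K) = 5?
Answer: -827710/203531 ≈ -4.0667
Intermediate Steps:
j(p, D) = 5
U = -16 (U = -85 + 69 = -16)
M(n) = (-16 + n)/(2*n) (M(n) = (n - 16)/(n + n) = (-16 + n)/((2*n)) = (-16 + n)*(1/(2*n)) = (-16 + n)/(2*n))
(47118 + 35653)/(-20352 + M(j(-4, -12))) = (47118 + 35653)/(-20352 + (1/2)*(-16 + 5)/5) = 82771/(-20352 + (1/2)*(1/5)*(-11)) = 82771/(-20352 - 11/10) = 82771/(-203531/10) = 82771*(-10/203531) = -827710/203531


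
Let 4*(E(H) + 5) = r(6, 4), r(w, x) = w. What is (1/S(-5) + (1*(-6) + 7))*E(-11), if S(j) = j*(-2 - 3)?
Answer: -91/25 ≈ -3.6400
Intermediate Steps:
S(j) = -5*j (S(j) = j*(-5) = -5*j)
E(H) = -7/2 (E(H) = -5 + (1/4)*6 = -5 + 3/2 = -7/2)
(1/S(-5) + (1*(-6) + 7))*E(-11) = (1/(-5*(-5)) + (1*(-6) + 7))*(-7/2) = (1/25 + (-6 + 7))*(-7/2) = (1/25 + 1)*(-7/2) = (26/25)*(-7/2) = -91/25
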